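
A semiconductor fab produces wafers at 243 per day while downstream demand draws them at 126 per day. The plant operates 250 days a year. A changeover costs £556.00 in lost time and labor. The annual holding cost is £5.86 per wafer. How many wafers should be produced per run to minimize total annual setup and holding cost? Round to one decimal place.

Annual demand D = 126 × 250 = 31,500.
Production build-up factor (1 − d/p) = 1 − 126/243 = 0.4815.
Q* = √(2DS / (H(1 − d/p))) = √(2 × 31,500 × 556 / (5.86 × 0.4815)).
= √(35,028,000 / 2.8215) ≈ 3523.458.

Q* ≈ 3,523.5 wafers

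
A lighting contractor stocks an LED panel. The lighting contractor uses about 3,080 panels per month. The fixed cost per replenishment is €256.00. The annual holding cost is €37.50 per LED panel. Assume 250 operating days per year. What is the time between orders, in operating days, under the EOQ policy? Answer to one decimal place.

T ≈ 4.8 days

Annual demand D = 3,080 × 12 = 36,960.
EOQ = √(2DS/H) = √(2 × 36,960 × 256 / 37.5) ≈ 710.37.
Cycle time = Q*/D × 250 = 710.37 / 36,960 × 250 ≈ 4.805 days.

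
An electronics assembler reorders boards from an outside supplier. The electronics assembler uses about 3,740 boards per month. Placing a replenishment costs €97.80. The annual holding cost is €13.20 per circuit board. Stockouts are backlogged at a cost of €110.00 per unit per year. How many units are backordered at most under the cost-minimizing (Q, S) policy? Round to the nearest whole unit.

S* ≈ 92 boards

Annual demand D = 3,740 × 12 = 44,880.
With planned backorders, Q* = √(2DS/H) · √((H+B)/B).
√(2DS/H) = √(2 × 44,880 × 97.8 / 13.2) = 815.500.
√((H+B)/B) = √((13.2+110)/110) = 1.0583.
Q* ≈ 863.044.
S* = Q* · H/(H+B) = 863.044 × 13.2/123.2 ≈ 92.469.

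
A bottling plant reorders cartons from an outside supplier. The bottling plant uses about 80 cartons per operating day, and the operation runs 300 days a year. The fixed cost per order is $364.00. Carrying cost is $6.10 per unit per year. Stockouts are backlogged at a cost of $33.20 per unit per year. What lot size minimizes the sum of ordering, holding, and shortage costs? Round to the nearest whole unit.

Q* ≈ 1,841 cartons

Annual demand D = 80 × 300 = 24,000.
With planned backorders, Q* = √(2DS/H) · √((H+B)/B).
√(2DS/H) = √(2 × 24,000 × 364 / 6.1) = 1692.413.
√((H+B)/B) = √((6.1+33.2)/33.2) = 1.0880.
Q* ≈ 1841.338.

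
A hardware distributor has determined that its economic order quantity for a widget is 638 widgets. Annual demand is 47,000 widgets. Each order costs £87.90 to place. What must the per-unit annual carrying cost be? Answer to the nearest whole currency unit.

Invert the EOQ relation Q*² = 2DS/H.
From Q* = √(2DS/H): H = 2DS / Q*² = 2 × 47,000 × 87.9 / 638² = 20.2990.

H ≈ £20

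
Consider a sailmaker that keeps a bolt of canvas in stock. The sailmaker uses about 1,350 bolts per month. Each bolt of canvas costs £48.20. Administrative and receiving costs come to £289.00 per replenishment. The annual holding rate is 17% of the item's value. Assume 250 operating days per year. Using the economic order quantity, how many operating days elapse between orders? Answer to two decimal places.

T ≈ 16.50 days

Annual demand D = 1,350 × 12 = 16,200.
Holding cost H = 0.17 × £48.20 = £8.1940 per unit per year.
The optimal lot size = √(2DS/H) = √(2 × 16,200 × 289 / 8.194) ≈ 1068.99.
Cycle time = Q*/D × 250 = 1068.99 / 16,200 × 250 ≈ 16.497 days.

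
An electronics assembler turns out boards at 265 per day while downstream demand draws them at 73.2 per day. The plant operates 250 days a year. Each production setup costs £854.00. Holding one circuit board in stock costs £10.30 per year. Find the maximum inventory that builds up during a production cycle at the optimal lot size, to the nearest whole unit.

I_max ≈ 1,482 boards

Annual demand D = 73.2 × 250 = 18,300.
Production build-up factor (1 − d/p) = 1 − 73.2/265 = 0.7238.
Q* = √(2DS / (H(1 − d/p))) = √(2 × 18,300 × 854 / (10.3 × 0.7238)).
= √(31,256,400 / 7.4549) ≈ 2047.621.
Maximum inventory = Q*(1 − d/p) = 2047.621 × 0.7238 ≈ 1482.014.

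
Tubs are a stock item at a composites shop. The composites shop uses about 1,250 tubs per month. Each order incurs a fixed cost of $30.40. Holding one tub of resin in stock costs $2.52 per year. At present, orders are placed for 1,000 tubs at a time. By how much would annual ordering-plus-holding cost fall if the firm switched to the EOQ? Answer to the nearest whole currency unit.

Annual demand D = 1,250 × 12 = 15,000.
EOQ = √(2DS/H) = √(2 × 15,000 × 30.4 / 2.52) ≈ 601.59.
Cost at Q* = (D/Q*)S + (Q*/2)H = √(2DSH) ≈ $1,515.99.
Cost at Q = 1,000: (15,000/1,000)×30.4 + (1,000/2)×2.52 = $456.00 + $1,260.00 = $1,716.00.
Excess = $1,716.00 − $1,515.99 = $200.01.

Extra cost ≈ $200 per year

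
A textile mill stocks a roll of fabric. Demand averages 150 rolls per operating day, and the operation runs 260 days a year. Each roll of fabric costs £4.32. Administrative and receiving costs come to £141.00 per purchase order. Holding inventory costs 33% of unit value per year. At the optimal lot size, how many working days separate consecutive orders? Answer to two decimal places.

T ≈ 18.52 days

Annual demand D = 150 × 260 = 39,000.
Holding cost H = 0.33 × £4.32 = £1.4256 per unit per year.
Q* = √(2DS/H) = √(2 × 39,000 × 141 / 1.4256) ≈ 2777.53.
Cycle time = Q*/D × 260 = 2777.53 / 39,000 × 260 ≈ 18.517 days.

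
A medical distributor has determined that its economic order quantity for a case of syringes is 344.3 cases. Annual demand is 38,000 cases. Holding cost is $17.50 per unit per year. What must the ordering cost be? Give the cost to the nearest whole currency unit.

S ≈ $27

Squaring Q* = √(2DS/H) gives Q*² = 2DS/H.
From Q* = √(2DS/H): S = Q*²H / (2D) = 344.3² × 17.5 / (2 × 38,000) = 27.2960.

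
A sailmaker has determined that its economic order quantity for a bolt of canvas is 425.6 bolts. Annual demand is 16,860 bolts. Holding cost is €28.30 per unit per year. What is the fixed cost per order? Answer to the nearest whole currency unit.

S ≈ €152

Invert the EOQ relation Q*² = 2DS/H.
From Q* = √(2DS/H): S = Q*²H / (2D) = 425.6² × 28.3 / (2 × 16,860) = 152.0205.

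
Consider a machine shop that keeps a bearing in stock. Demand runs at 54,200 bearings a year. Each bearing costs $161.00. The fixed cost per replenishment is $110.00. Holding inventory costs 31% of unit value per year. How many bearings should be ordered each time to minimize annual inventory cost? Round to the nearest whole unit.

Q* ≈ 489 bearings

Holding cost H = 0.31 × $161.00 = $49.9100 per unit per year.
EOQ = √(2DS / H) = √(2 × 54,200 × 110 / 49.91).
= √(11,924,000 / 49.91) = √238,910.0381 ≈ 488.784.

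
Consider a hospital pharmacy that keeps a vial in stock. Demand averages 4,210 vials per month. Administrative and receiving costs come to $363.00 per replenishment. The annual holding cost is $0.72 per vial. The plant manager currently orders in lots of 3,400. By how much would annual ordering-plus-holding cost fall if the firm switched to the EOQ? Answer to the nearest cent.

Extra cost ≈ $1,478.90 per year

Annual demand D = 4,210 × 12 = 50,520.
EOQ = √(2DS/H) = √(2 × 50,520 × 363 / 0.72) ≈ 7137.30.
Cost at Q* = (D/Q*)S + (Q*/2)H = √(2DSH) ≈ $5,138.85.
Cost at Q = 3,400: (50,520/3,400)×363 + (3,400/2)×0.72 = $5,393.75 + $1,224.00 = $6,617.75.
Excess = $6,617.75 − $5,138.85 = $1,478.90.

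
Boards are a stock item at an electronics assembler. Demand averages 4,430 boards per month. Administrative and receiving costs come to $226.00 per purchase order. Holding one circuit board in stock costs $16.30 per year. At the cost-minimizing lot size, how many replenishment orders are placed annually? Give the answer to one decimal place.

Annual demand D = 4,430 × 12 = 53,160.
EOQ = √(2DS/H) = √(2 × 53,160 × 226 / 16.3) ≈ 1214.14.
Orders per year = D / Q* = 53,160 / 1214.14 ≈ 43.784.

N ≈ 43.8 orders per year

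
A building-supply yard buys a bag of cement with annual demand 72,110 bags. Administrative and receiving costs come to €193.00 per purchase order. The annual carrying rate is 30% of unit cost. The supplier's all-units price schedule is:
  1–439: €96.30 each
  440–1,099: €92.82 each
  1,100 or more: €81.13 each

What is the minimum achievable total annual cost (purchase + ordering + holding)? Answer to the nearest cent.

TC* ≈ €5,876,322.78

Holding cost per unit per year at price C is H = 0.30·C.
For each price level, check whether its EOQ is feasible; otherwise the best quantity at that price is the breakpoint.
Tier 1 (€96.30): EOQ = 981.6 exceeds tier's upper bound 439, so this tier is dominated.
EOQ at €92.82 = 999.8 (feasible in tier 2): TC = 72,110×€92.82 + (72,110/999.8)×193 + (999.8/2)×0.30×€92.82 = €6,721,090.43.
EOQ at €81.13 = 1069.4 < 1100, so use break Q=1100: TC = 72,110×€81.13 + (72,110/1100.0)×193 + (1100.0/2)×0.30×€81.13 = €5,876,322.78.
Lowest total cost among the candidates is at Q = 1100.0.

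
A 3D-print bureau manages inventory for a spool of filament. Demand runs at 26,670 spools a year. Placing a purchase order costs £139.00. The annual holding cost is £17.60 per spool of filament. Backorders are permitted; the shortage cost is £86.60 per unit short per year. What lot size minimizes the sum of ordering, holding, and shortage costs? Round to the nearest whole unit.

Q* ≈ 712 spools

With planned backorders, Q* = √(2DS/H) · √((H+B)/B).
√(2DS/H) = √(2 × 26,670 × 139 / 17.6) = 649.049.
√((H+B)/B) = √((17.6+86.6)/86.6) = 1.0969.
Q* ≈ 711.955.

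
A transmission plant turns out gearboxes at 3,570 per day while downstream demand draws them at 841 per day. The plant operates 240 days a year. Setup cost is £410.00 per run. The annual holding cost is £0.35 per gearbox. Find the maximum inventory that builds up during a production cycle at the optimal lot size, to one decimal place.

Annual demand D = 841 × 240 = 201,840.
Production build-up factor (1 − d/p) = 1 − 841/3,570 = 0.7644.
Q* = √(2DS / (H(1 − d/p))) = √(2 × 201,840 × 410 / (0.35 × 0.7644)).
= √(165,508,800 / 0.2675) ≈ 24871.894.
Maximum inventory = Q*(1 − d/p) = 24871.894 × 0.7644 ≈ 19012.717.

I_max ≈ 19,012.7 gearboxes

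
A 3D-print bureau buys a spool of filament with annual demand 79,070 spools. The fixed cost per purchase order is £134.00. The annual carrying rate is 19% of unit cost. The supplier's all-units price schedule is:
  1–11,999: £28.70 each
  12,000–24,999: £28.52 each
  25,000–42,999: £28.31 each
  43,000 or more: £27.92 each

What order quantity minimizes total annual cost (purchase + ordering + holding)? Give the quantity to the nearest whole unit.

Holding cost per unit per year at price C is H = 0.19·C.
Evaluate total cost at each tier's feasible EOQ or, if the EOQ is below the tier, at the tier's minimum quantity.
EOQ at £28.70 = 1971.3 (feasible in tier 1): TC = 79,070×£28.70 + (79,070/1971.3)×134 + (1971.3/2)×0.19×£28.70 = £2,280,058.57.
EOQ at £28.52 = 1977.5 < 12000, so use break Q=12000: TC = 79,070×£28.52 + (79,070/12000.0)×134 + (12000.0/2)×0.19×£28.52 = £2,288,472.15.
EOQ at £28.31 = 1984.8 < 25000, so use break Q=25000: TC = 79,070×£28.31 + (79,070/25000.0)×134 + (25000.0/2)×0.19×£28.31 = £2,306,131.77.
EOQ at £27.92 = 1998.7 < 43000, so use break Q=43000: TC = 79,070×£27.92 + (79,070/43000.0)×134 + (43000.0/2)×0.19×£27.92 = £2,321,934.00.
Lowest total cost is £2,280,058.57 at Q = 1971.3.

Q* ≈ 1,971 spools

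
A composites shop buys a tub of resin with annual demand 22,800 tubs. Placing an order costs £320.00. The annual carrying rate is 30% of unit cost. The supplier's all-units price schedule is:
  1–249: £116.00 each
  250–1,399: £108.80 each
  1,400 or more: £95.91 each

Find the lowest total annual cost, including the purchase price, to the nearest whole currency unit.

TC* ≈ £2,212,101

Holding cost per unit per year at price C is H = 0.30·C.
For each price level, check whether its EOQ is feasible; otherwise the best quantity at that price is the breakpoint.
Tier 1 (£116.00): EOQ = 647.5 exceeds tier's upper bound 249, so this tier is dominated.
EOQ at £108.80 = 668.6 (feasible in tier 2): TC = 22,800×£108.80 + (22,800/668.6)×320 + (668.6/2)×0.30×£108.80 = £2,502,463.91.
EOQ at £95.91 = 712.1 < 1400, so use break Q=1400: TC = 22,800×£95.91 + (22,800/1400.0)×320 + (1400.0/2)×0.30×£95.91 = £2,212,100.53.
Lowest total cost among the candidates is at Q = 1400.0.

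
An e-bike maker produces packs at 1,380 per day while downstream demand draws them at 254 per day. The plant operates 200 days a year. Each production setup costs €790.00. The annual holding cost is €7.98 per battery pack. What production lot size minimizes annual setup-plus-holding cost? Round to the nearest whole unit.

Q* ≈ 3,511 packs

Annual demand D = 254 × 200 = 50,800.
Production build-up factor (1 − d/p) = 1 − 254/1,380 = 0.8159.
Q* = √(2DS / (H(1 − d/p))) = √(2 × 50,800 × 790 / (7.98 × 0.8159)).
= √(80,264,000 / 6.5112) ≈ 3510.988.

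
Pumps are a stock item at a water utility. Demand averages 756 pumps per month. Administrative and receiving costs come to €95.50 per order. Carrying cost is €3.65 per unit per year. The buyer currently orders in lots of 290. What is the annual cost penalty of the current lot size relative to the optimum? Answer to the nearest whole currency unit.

Annual demand D = 756 × 12 = 9,072.
EOQ = √(2DS/H) = √(2 × 9,072 × 95.5 / 3.65) ≈ 689.00.
Cost at Q* = (D/Q*)S + (Q*/2)H = √(2DSH) ≈ €2,514.86.
Cost at Q = 290: (9,072/290)×95.5 + (290/2)×3.65 = €2,987.50 + €529.25 = €3,516.75.
Excess = €3,516.75 − €2,514.86 = €1,001.89.

Extra cost ≈ €1,002 per year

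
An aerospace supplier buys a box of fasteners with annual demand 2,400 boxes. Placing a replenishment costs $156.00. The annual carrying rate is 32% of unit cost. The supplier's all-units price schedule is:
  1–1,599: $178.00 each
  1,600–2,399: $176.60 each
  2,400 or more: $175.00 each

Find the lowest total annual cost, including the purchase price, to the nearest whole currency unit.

TC* ≈ $433,731

Holding cost per unit per year at price C is H = 0.32·C.
Candidates are each tier's EOQ (if it falls in that tier) and each price-break quantity.
EOQ at $178.00 = 114.7 (feasible in tier 1): TC = 2,400×$178.00 + (2,400/114.7)×156 + (114.7/2)×0.32×$178.00 = $433,730.82.
EOQ at $176.60 = 115.1 < 1600, so use break Q=1600: TC = 2,400×$176.60 + (2,400/1600.0)×156 + (1600.0/2)×0.32×$176.60 = $469,283.60.
EOQ at $175.00 = 115.6 < 2400, so use break Q=2400: TC = 2,400×$175.00 + (2,400/2400.0)×156 + (2400.0/2)×0.32×$175.00 = $487,356.00.
Lowest total cost among the candidates is at Q = 114.7.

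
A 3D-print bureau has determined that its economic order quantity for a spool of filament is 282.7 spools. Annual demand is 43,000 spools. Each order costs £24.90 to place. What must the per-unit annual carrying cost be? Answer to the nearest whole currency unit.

H ≈ £27

Invert the EOQ relation Q*² = 2DS/H.
From Q* = √(2DS/H): H = 2DS / Q*² = 2 × 43,000 × 24.9 / 282.7² = 26.7945.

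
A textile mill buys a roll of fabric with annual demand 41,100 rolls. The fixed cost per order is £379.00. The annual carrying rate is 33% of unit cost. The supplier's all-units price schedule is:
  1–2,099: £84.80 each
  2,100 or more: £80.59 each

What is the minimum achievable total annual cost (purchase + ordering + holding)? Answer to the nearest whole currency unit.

Holding cost per unit per year at price C is H = 0.33·C.
Candidates are each tier's EOQ (if it falls in that tier) and each price-break quantity.
EOQ at £84.80 = 1055.1 (feasible in tier 1): TC = 41,100×£84.80 + (41,100/1055.1)×379 + (1055.1/2)×0.33×£84.80 = £3,514,806.39.
EOQ at £80.59 = 1082.3 < 2100, so use break Q=2100: TC = 41,100×£80.59 + (41,100/2100.0)×379 + (2100.0/2)×0.33×£80.59 = £3,347,591.01.
Lowest total cost among the candidates is at Q = 2100.0.

TC* ≈ £3,347,591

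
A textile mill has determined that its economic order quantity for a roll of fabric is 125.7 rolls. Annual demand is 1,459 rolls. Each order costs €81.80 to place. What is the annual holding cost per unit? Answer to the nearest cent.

H ≈ €15.11

Squaring Q* = √(2DS/H) gives Q*² = 2DS/H.
From Q* = √(2DS/H): H = 2DS / Q*² = 2 × 1,459 × 81.8 / 125.7² = 15.1066.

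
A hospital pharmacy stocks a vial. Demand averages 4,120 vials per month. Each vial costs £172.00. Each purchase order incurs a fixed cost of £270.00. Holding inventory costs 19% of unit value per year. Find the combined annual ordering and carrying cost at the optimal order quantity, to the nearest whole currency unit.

TC* ≈ £29,538

Annual demand D = 4,120 × 12 = 49,440.
Holding cost H = 0.19 × £172.00 = £32.6800 per unit per year.
The optimal lot size = √(2DS/H) = √(2 × 49,440 × 270 / 32.68) ≈ 903.85.
At Q*, ordering cost (D/Q*)S equals holding cost (Q*/2)H, each = √(DSH/2).
Minimum total = √(2DSH) = √(2 × 49,440 × 270 × 32.68) ≈ 29537.731.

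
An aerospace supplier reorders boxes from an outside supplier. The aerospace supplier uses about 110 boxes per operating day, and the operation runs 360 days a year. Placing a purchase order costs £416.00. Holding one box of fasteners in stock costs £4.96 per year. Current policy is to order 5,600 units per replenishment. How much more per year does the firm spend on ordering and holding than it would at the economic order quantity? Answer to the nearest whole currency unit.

Annual demand D = 110 × 360 = 39,600.
EOQ = √(2DS/H) = √(2 × 39,600 × 416 / 4.96) ≈ 2577.32.
Cost at Q* = (D/Q*)S + (Q*/2)H = √(2DSH) ≈ £12,783.51.
Cost at Q = 5,600: (39,600/5,600)×416 + (5,600/2)×4.96 = £2,941.71 + £13,888.00 = £16,829.71.
Excess = £16,829.71 − £12,783.51 = £4,046.20.

Extra cost ≈ £4,046 per year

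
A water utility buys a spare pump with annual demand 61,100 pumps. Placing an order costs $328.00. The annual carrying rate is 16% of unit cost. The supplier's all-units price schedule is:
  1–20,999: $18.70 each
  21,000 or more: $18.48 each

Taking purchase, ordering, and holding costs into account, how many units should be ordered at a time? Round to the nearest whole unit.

Q* ≈ 3,660 pumps

Holding cost per unit per year at price C is H = 0.16·C.
Evaluate total cost at each tier's feasible EOQ or, if the EOQ is below the tier, at the tier's minimum quantity.
EOQ at $18.70 = 3660.1 (feasible in tier 1): TC = 61,100×$18.70 + (61,100/3660.1)×328 + (3660.1/2)×0.16×$18.70 = $1,153,520.99.
EOQ at $18.48 = 3681.8 < 21000, so use break Q=21000: TC = 61,100×$18.48 + (61,100/21000.0)×328 + (21000.0/2)×0.16×$18.48 = $1,161,128.72.
Lowest total cost is $1,153,520.99 at Q = 3660.1.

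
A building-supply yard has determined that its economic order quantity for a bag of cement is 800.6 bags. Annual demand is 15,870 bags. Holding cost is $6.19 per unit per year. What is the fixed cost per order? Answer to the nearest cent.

Squaring Q* = √(2DS/H) gives Q*² = 2DS/H.
From Q* = √(2DS/H): S = Q*²H / (2D) = 800.6² × 6.19 / (2 × 15,870) = 125.0014.

S ≈ $125.00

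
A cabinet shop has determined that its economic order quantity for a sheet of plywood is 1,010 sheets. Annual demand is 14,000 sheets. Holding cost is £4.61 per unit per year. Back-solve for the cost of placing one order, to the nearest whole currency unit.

S ≈ £168

Invert the EOQ relation Q*² = 2DS/H.
From Q* = √(2DS/H): S = Q*²H / (2D) = 1,010² × 4.61 / (2 × 14,000) = 167.9522.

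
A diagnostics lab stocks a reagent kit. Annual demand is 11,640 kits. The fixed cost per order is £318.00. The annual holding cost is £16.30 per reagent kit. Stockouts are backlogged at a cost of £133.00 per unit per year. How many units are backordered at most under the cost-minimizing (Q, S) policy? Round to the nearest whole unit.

With planned backorders, Q* = √(2DS/H) · √((H+B)/B).
√(2DS/H) = √(2 × 11,640 × 318 / 16.3) = 673.925.
√((H+B)/B) = √((16.3+133)/133) = 1.0595.
Q* ≈ 714.028.
S* = Q* · H/(H+B) = 714.028 × 16.3/149.3 ≈ 77.955.

S* ≈ 78 kits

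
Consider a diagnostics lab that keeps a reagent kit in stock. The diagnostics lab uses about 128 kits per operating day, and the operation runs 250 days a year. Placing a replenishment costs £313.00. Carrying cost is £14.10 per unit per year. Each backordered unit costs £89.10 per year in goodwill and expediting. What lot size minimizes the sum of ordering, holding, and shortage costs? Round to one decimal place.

Q* ≈ 1,282.8 kits

Annual demand D = 128 × 250 = 32,000.
With planned backorders, Q* = √(2DS/H) · √((H+B)/B).
√(2DS/H) = √(2 × 32,000 × 313 / 14.1) = 1191.935.
√((H+B)/B) = √((14.1+89.1)/89.1) = 1.0762.
Q* ≈ 1282.784.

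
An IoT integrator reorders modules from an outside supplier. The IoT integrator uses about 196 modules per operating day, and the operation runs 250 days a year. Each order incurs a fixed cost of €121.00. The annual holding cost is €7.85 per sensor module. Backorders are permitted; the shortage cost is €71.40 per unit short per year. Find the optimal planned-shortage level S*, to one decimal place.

S* ≈ 128.3 modules

Annual demand D = 196 × 250 = 49,000.
With planned backorders, Q* = √(2DS/H) · √((H+B)/B).
√(2DS/H) = √(2 × 49,000 × 121 / 7.85) = 1229.054.
√((H+B)/B) = √((7.85+71.4)/71.4) = 1.0535.
Q* ≈ 1294.856.
S* = Q* · H/(H+B) = 1294.856 × 7.85/79.25 ≈ 128.260.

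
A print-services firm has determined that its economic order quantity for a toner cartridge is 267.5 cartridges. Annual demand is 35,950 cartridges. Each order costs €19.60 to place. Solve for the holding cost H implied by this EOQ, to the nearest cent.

The basic EOQ model gives Q* = √(2DS/H); rearrange for the unknown.
From Q* = √(2DS/H): H = 2DS / Q*² = 2 × 35,950 × 19.6 / 267.5² = 19.6942.

H ≈ €19.69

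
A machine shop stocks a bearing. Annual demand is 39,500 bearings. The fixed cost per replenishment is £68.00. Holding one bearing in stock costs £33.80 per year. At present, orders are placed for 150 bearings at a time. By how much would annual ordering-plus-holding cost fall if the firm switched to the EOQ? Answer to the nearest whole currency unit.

EOQ = √(2DS/H) = √(2 × 39,500 × 68 / 33.8) ≈ 398.67.
Cost at Q* = (D/Q*)S + (Q*/2)H = √(2DSH) ≈ £13,474.92.
Cost at Q = 150: (39,500/150)×68 + (150/2)×33.8 = £17,906.67 + £2,535.00 = £20,441.67.
Excess = £20,441.67 − £13,474.92 = £6,966.74.

Extra cost ≈ £6,967 per year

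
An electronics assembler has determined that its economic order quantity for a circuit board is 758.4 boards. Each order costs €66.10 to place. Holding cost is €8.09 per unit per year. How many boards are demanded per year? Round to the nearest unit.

D ≈ 35,198 boards per year

Squaring Q* = √(2DS/H) gives Q*² = 2DS/H.
From Q* = √(2DS/H): D = Q*²H / (2S) = 758.4² × 8.09 / (2 × 66.1) = 35197.654.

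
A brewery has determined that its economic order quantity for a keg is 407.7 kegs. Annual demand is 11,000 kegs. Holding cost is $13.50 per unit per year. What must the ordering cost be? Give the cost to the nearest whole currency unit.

The basic EOQ model gives Q* = √(2DS/H); rearrange for the unknown.
From Q* = √(2DS/H): S = Q*²H / (2D) = 407.7² × 13.5 / (2 × 11,000) = 101.9982.

S ≈ $102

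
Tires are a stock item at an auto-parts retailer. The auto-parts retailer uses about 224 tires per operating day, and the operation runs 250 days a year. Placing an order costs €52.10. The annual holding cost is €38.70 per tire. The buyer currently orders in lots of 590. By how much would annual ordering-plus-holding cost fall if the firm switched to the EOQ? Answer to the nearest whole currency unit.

Annual demand D = 224 × 250 = 56,000.
EOQ = √(2DS/H) = √(2 × 56,000 × 52.1 / 38.7) ≈ 388.30.
Cost at Q* = (D/Q*)S + (Q*/2)H = √(2DSH) ≈ €15,027.38.
Cost at Q = 590: (56,000/590)×52.1 + (590/2)×38.7 = €4,945.08 + €11,416.50 = €16,361.58.
Excess = €16,361.58 − €15,027.38 = €1,334.20.

Extra cost ≈ €1,334 per year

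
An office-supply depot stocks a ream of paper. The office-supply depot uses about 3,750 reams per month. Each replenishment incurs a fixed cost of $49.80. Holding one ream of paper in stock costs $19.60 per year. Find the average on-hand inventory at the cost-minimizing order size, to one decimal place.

Annual demand D = 3,750 × 12 = 45,000.
EOQ = √(2DS/H) = √(2 × 45,000 × 49.8 / 19.6) ≈ 478.20.
Average inventory = Q*/2 ≈ 478.20 / 2 = 239.099.

Average inventory ≈ 239.1 reams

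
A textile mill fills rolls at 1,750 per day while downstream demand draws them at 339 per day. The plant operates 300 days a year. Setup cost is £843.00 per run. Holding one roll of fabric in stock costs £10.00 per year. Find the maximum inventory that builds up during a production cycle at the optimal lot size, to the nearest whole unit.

Annual demand D = 339 × 300 = 101,700.
Production build-up factor (1 − d/p) = 1 − 339/1,750 = 0.8063.
Q* = √(2DS / (H(1 − d/p))) = √(2 × 101,700 × 843 / (10 × 0.8063)).
= √(171,466,200 / 8.0629) ≈ 4611.527.
Maximum inventory = Q*(1 − d/p) = 4611.527 × 0.8063 ≈ 3718.209.

I_max ≈ 3,718 rolls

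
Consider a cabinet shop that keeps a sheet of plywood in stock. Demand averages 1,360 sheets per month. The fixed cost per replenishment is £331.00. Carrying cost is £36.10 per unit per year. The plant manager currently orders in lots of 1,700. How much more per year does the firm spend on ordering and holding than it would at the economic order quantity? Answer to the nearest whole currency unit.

Extra cost ≈ £14,114 per year

Annual demand D = 1,360 × 12 = 16,320.
EOQ = √(2DS/H) = √(2 × 16,320 × 331 / 36.1) ≈ 547.06.
Cost at Q* = (D/Q*)S + (Q*/2)H = √(2DSH) ≈ £19,748.89.
Cost at Q = 1,700: (16,320/1,700)×331 + (1,700/2)×36.1 = £3,177.60 + £30,685.00 = £33,862.60.
Excess = £33,862.60 − £19,748.89 = £14,113.71.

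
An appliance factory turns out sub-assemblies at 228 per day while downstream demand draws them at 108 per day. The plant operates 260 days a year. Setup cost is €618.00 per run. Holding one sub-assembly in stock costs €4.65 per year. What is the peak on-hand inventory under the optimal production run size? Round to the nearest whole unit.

I_max ≈ 1,982 sub-assemblies

Annual demand D = 108 × 260 = 28,080.
Production build-up factor (1 − d/p) = 1 − 108/228 = 0.5263.
Q* = √(2DS / (H(1 − d/p))) = √(2 × 28,080 × 618 / (4.65 × 0.5263)).
= √(34,706,880 / 2.4474) ≈ 3765.807.
Maximum inventory = Q*(1 − d/p) = 3765.807 × 0.5263 ≈ 1982.004.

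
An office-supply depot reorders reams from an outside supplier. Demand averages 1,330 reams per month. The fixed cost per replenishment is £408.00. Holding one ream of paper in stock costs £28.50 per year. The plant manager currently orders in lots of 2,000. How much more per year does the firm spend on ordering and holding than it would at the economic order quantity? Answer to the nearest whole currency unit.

Extra cost ≈ £12,490 per year

Annual demand D = 1,330 × 12 = 15,960.
EOQ = √(2DS/H) = √(2 × 15,960 × 408 / 28.5) ≈ 675.99.
Cost at Q* = (D/Q*)S + (Q*/2)H = √(2DSH) ≈ £19,265.66.
Cost at Q = 2,000: (15,960/2,000)×408 + (2,000/2)×28.5 = £3,255.84 + £28,500.00 = £31,755.84.
Excess = £31,755.84 − £19,265.66 = £12,490.18.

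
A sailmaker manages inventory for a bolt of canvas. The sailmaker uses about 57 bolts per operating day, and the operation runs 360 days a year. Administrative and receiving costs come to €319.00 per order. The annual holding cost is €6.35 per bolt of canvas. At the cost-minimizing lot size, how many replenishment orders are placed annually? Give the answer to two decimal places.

Annual demand D = 57 × 360 = 20,520.
EOQ = √(2DS/H) = √(2 × 20,520 × 319 / 6.35) ≈ 1435.86.
Orders per year = D / Q* = 20,520 / 1435.86 ≈ 14.291.

N ≈ 14.29 orders per year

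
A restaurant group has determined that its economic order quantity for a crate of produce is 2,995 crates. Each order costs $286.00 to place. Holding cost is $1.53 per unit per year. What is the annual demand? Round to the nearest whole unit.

Invert the EOQ relation Q*² = 2DS/H.
From Q* = √(2DS/H): D = Q*²H / (2S) = 2,995² × 1.53 / (2 × 286) = 23993.249.

D ≈ 23,993 crates per year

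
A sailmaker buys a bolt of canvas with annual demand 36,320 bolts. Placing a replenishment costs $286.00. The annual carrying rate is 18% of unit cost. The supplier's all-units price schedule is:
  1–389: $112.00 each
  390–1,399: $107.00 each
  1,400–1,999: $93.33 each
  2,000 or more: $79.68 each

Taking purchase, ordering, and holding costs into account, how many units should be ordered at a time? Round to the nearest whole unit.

Holding cost per unit per year at price C is H = 0.18·C.
For each price level, check whether its EOQ is feasible; otherwise the best quantity at that price is the breakpoint.
Tier 1 ($112.00): EOQ = 1015.1 exceeds tier's upper bound 389, so this tier is dominated.
EOQ at $107.00 = 1038.6 (feasible in tier 2): TC = 36,320×$107.00 + (36,320/1038.6)×286 + (1038.6/2)×0.18×$107.00 = $3,906,243.18.
EOQ at $93.33 = 1112.0 < 1400, so use break Q=1400: TC = 36,320×$93.33 + (36,320/1400.0)×286 + (1400.0/2)×0.18×$93.33 = $3,408,924.84.
EOQ at $79.68 = 1203.5 < 2000, so use break Q=2000: TC = 36,320×$79.68 + (36,320/2000.0)×286 + (2000.0/2)×0.18×$79.68 = $2,913,513.76.
Lowest total cost is $2,913,513.76 at Q = 2000.0.

Q* ≈ 2,000 bolts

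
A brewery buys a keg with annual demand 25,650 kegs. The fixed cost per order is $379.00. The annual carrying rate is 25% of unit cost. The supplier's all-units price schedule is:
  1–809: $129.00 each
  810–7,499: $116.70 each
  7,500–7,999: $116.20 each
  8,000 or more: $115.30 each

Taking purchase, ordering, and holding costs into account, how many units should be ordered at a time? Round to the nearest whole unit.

Q* ≈ 816 kegs

Holding cost per unit per year at price C is H = 0.25·C.
For each price level, check whether its EOQ is feasible; otherwise the best quantity at that price is the breakpoint.
EOQ at $129.00 = 776.4 (feasible in tier 1): TC = 25,650×$129.00 + (25,650/776.4)×379 + (776.4/2)×0.25×$129.00 = $3,333,890.51.
EOQ at $116.70 = 816.3 (feasible in tier 2): TC = 25,650×$116.70 + (25,650/816.3)×379 + (816.3/2)×0.25×$116.70 = $3,017,171.82.
EOQ at $116.20 = 818.1 < 7500, so use break Q=7500: TC = 25,650×$116.20 + (25,650/7500.0)×379 + (7500.0/2)×0.25×$116.20 = $3,090,763.68.
EOQ at $115.30 = 821.3 < 8000, so use break Q=8000: TC = 25,650×$115.30 + (25,650/8000.0)×379 + (8000.0/2)×0.25×$115.30 = $3,073,960.17.
Lowest total cost is $3,017,171.82 at Q = 816.3.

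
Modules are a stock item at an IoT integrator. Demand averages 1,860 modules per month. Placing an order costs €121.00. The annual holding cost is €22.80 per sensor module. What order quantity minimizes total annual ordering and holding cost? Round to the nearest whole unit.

Annual demand D = 1,860 × 12 = 22,320.
EOQ = √(2DS / H) = √(2 × 22,320 × 121 / 22.8).
= √(5,401,440 / 22.8) = √236,905.2632 ≈ 486.729.

Q* ≈ 487 modules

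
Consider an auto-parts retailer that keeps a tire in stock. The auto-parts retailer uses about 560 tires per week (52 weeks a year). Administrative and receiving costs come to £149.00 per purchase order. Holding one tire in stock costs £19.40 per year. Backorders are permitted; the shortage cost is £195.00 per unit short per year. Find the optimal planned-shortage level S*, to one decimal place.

Annual demand D = 560 × 52 = 29,120.
With planned backorders, Q* = √(2DS/H) · √((H+B)/B).
√(2DS/H) = √(2 × 29,120 × 149 / 19.4) = 668.810.
√((H+B)/B) = √((19.4+195)/195) = 1.0486.
Q* ≈ 701.291.
S* = Q* · H/(H+B) = 701.291 × 19.4/214.4 ≈ 63.456.

S* ≈ 63.5 tires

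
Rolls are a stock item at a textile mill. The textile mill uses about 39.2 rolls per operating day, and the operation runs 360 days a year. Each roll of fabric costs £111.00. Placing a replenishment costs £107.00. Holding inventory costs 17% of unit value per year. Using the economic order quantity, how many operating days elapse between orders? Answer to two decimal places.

T ≈ 10.21 days

Annual demand D = 39.2 × 360 = 14,112.
Holding cost H = 0.17 × £111.00 = £18.8700 per unit per year.
Q* = √(2DS/H) = √(2 × 14,112 × 107 / 18.87) ≈ 400.05.
Cycle time = Q*/D × 360 = 400.05 / 14,112 × 360 ≈ 10.205 days.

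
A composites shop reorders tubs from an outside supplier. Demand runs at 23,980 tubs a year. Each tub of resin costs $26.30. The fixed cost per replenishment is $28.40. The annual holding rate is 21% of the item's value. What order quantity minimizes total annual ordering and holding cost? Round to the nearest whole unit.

Q* ≈ 497 tubs

Holding cost H = 0.21 × $26.30 = $5.5230 per unit per year.
EOQ = √(2DS / H) = √(2 × 23,980 × 28.4 / 5.523).
= √(1,362,064 / 5.523) = √246,616.6938 ≈ 496.605.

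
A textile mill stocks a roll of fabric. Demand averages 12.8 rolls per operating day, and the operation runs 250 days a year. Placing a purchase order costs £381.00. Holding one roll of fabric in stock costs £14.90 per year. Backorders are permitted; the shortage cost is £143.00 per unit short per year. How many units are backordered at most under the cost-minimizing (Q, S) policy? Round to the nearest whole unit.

S* ≈ 40 rolls

Annual demand D = 12.8 × 250 = 3,200.
With planned backorders, Q* = √(2DS/H) · √((H+B)/B).
√(2DS/H) = √(2 × 3,200 × 381 / 14.9) = 404.538.
√((H+B)/B) = √((14.9+143)/143) = 1.0508.
Q* ≈ 425.091.
S* = Q* · H/(H+B) = 425.091 × 14.9/157.9 ≈ 40.113.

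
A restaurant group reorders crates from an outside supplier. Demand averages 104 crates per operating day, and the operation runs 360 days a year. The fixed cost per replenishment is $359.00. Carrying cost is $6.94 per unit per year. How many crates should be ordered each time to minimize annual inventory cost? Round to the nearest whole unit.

Annual demand D = 104 × 360 = 37,440.
EOQ = √(2DS / H) = √(2 × 37,440 × 359 / 6.94).
= √(26,881,920 / 6.94) = √3,873,475.5043 ≈ 1968.115.

Q* ≈ 1,968 crates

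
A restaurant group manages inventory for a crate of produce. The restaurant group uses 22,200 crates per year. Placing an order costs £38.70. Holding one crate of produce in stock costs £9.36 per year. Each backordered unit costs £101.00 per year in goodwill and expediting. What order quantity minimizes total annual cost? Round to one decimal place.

With planned backorders, Q* = √(2DS/H) · √((H+B)/B).
√(2DS/H) = √(2 × 22,200 × 38.7 / 9.36) = 428.459.
√((H+B)/B) = √((9.36+101)/101) = 1.0453.
Q* ≈ 447.872.

Q* ≈ 447.9 crates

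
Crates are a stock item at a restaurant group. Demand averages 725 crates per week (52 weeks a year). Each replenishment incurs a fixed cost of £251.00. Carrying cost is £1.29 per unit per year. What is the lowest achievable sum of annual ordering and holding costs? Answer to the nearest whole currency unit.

Annual demand D = 725 × 52 = 37,700.
Q* = √(2DS/H) = √(2 × 37,700 × 251 / 1.29) ≈ 3830.25.
At the optimum the two cost components are equal, so total cost = 2·(Q*/2)H = Q*·H.
Minimum total = √(2DSH) = √(2 × 37,700 × 251 × 1.29) ≈ 4941.029.

TC* ≈ £4,941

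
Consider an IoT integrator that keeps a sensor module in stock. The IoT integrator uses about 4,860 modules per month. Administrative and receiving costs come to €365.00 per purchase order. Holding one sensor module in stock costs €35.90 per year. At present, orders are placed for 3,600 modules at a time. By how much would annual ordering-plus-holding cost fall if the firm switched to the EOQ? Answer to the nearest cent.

Extra cost ≈ €31,438.34 per year

Annual demand D = 4,860 × 12 = 58,320.
EOQ = √(2DS/H) = √(2 × 58,320 × 365 / 35.9) ≈ 1088.99.
Cost at Q* = (D/Q*)S + (Q*/2)H = √(2DSH) ≈ €39,094.66.
Cost at Q = 3,600: (58,320/3,600)×365 + (3,600/2)×35.9 = €5,913.00 + €64,620.00 = €70,533.00.
Excess = €70,533.00 − €39,094.66 = €31,438.34.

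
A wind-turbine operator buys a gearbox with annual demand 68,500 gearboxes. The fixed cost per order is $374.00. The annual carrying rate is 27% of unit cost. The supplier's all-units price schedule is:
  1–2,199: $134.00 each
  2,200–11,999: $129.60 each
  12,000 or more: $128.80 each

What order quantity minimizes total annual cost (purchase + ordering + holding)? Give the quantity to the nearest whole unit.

Holding cost per unit per year at price C is H = 0.27·C.
Candidates are each tier's EOQ (if it falls in that tier) and each price-break quantity.
EOQ at $134.00 = 1190.0 (feasible in tier 1): TC = 68,500×$134.00 + (68,500/1190.0)×374 + (1190.0/2)×0.27×$134.00 = $9,222,055.67.
EOQ at $129.60 = 1210.1 < 2200, so use break Q=2200: TC = 68,500×$129.60 + (68,500/2200.0)×374 + (2200.0/2)×0.27×$129.60 = $8,927,736.20.
EOQ at $128.80 = 1213.8 < 12000, so use break Q=12000: TC = 68,500×$128.80 + (68,500/12000.0)×374 + (12000.0/2)×0.27×$128.80 = $9,033,590.92.
Lowest total cost is $8,927,736.20 at Q = 2200.0.

Q* ≈ 2,200 gearboxes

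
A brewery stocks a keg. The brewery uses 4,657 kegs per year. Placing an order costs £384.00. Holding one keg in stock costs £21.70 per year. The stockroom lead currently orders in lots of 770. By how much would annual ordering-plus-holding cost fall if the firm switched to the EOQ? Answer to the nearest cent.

EOQ = √(2DS/H) = √(2 × 4,657 × 384 / 21.7) ≈ 405.98.
Cost at Q* = (D/Q*)S + (Q*/2)H = √(2DSH) ≈ £8,809.75.
Cost at Q = 770: (4,657/770)×384 + (770/2)×21.7 = £2,322.45 + £8,354.50 = £10,676.95.
Excess = £10,676.95 − £8,809.75 = £1,867.20.

Extra cost ≈ £1,867.20 per year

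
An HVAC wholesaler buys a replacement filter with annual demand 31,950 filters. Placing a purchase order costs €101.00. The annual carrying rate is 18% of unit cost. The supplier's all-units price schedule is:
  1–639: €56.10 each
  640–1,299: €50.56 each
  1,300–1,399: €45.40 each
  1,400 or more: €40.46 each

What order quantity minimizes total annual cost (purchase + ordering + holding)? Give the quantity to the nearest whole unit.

Q* ≈ 1,400 filters

Holding cost per unit per year at price C is H = 0.18·C.
Candidates are each tier's EOQ (if it falls in that tier) and each price-break quantity.
Tier 1 (€56.10): EOQ = 799.5 exceeds tier's upper bound 639, so this tier is dominated.
EOQ at €50.56 = 842.1 (feasible in tier 2): TC = 31,950×€50.56 + (31,950/842.1)×101 + (842.1/2)×0.18×€50.56 = €1,623,055.92.
EOQ at €45.40 = 888.7 < 1300, so use break Q=1300: TC = 31,950×€45.40 + (31,950/1300.0)×101 + (1300.0/2)×0.18×€45.40 = €1,458,324.07.
EOQ at €40.46 = 941.4 < 1400, so use break Q=1400: TC = 31,950×€40.46 + (31,950/1400.0)×101 + (1400.0/2)×0.18×€40.46 = €1,300,099.92.
Lowest total cost is €1,300,099.92 at Q = 1400.0.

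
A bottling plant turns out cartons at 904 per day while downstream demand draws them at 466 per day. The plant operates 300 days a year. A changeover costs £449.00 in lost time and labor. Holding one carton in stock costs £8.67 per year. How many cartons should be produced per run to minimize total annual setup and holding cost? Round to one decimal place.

Annual demand D = 466 × 300 = 139,800.
Production build-up factor (1 − d/p) = 1 − 466/904 = 0.4845.
Q* = √(2DS / (H(1 − d/p))) = √(2 × 139,800 × 449 / (8.67 × 0.4845)).
= √(125,540,400 / 4.2007) ≈ 5466.752.

Q* ≈ 5,466.8 cartons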